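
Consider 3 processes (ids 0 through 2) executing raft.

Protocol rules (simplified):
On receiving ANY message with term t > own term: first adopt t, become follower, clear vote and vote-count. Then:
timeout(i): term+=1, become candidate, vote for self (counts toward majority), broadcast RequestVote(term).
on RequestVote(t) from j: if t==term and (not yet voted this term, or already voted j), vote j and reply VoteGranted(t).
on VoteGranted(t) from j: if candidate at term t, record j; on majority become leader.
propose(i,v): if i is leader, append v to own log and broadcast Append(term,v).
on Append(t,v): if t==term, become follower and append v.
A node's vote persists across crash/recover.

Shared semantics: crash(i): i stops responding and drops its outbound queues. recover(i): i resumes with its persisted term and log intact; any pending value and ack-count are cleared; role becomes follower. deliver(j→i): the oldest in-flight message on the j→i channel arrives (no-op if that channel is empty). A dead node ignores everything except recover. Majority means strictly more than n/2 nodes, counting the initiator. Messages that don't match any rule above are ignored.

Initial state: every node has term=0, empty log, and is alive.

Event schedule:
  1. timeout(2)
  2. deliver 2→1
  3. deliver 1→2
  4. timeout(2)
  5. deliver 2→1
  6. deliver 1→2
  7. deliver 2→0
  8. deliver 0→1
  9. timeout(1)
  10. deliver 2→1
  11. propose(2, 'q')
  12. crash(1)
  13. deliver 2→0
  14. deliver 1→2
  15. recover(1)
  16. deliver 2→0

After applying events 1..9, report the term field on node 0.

e1 timeout(2): 2[cand,t=1,-]
e2 deliver 2→1: 1[foll,t=1,-]
e3 deliver 1→2: 2[lead,t=1,-]
e4 timeout(2): 2[cand,t=2,-]
e5 deliver 2→1: 1[foll,t=2,-]
e6 deliver 1→2: 2[lead,t=2,-]
e7 deliver 2→0: 0[foll,t=1,-]
e8 deliver 0→1: ·
e9 timeout(1): 1[cand,t=3,-]

1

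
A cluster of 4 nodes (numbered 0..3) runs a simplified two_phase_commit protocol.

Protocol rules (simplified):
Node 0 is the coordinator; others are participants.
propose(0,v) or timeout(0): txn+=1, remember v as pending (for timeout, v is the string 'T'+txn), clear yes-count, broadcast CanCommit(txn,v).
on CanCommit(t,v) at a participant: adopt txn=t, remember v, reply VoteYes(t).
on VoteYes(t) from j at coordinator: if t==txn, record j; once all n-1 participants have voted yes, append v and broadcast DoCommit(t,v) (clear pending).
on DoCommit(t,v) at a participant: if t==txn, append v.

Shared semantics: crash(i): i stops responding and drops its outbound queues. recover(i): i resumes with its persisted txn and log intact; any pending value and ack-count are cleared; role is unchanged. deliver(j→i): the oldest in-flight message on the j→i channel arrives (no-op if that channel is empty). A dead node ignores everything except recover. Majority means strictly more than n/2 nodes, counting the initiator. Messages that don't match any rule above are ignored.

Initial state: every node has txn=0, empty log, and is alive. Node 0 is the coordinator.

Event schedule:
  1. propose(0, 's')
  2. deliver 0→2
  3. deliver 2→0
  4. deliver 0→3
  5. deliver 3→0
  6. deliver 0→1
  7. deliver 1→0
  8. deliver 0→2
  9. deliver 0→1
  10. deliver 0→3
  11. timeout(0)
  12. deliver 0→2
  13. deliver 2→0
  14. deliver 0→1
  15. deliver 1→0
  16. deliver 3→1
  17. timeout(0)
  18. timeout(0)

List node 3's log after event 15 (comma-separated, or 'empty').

[1] propose(0,'s') → N0(coor t1 [-])
[2] deliver 0→2 → N2(part t1 [-])
[3] deliver 2→0 → ∅
[4] deliver 0→3 → N3(part t1 [-])
[5] deliver 3→0 → ∅
[6] deliver 0→1 → N1(part t1 [-])
[7] deliver 1→0 → N0(coor t1 [s])
[8] deliver 0→2 → N2(part t1 [s])
[9] deliver 0→1 → N1(part t1 [s])
[10] deliver 0→3 → N3(part t1 [s])
[11] timeout(0) → N0(coor t2 [s])
[12] deliver 0→2 → N2(part t2 [s])
[13] deliver 2→0 → ∅
[14] deliver 0→1 → N1(part t2 [s])
[15] deliver 1→0 → ∅

s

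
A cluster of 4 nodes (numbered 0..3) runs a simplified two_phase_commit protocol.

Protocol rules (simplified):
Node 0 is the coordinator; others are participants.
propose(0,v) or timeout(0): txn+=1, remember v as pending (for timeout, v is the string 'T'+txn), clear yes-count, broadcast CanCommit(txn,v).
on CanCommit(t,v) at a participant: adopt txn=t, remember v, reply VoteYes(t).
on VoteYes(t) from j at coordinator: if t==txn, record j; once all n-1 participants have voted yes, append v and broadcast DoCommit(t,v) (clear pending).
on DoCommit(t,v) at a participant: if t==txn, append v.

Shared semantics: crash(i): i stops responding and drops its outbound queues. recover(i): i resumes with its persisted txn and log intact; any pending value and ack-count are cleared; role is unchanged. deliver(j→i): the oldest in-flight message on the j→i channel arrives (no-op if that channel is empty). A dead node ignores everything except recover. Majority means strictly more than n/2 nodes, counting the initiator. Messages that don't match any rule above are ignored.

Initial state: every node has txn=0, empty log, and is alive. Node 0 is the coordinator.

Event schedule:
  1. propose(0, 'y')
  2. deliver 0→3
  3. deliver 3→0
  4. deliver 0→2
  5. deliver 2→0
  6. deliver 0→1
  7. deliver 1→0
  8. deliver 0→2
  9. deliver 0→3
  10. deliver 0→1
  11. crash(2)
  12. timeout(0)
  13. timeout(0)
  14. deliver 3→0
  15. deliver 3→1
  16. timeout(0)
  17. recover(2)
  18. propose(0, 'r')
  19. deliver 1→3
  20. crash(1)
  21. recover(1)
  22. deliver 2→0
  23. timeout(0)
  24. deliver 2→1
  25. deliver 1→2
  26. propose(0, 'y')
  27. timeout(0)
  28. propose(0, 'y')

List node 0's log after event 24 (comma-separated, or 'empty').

y

[1] propose(0,'y') → N0(coor t1 [-])
[2] deliver 0→3 → N3(part t1 [-])
[3] deliver 3→0 → ∅
[4] deliver 0→2 → N2(part t1 [-])
[5] deliver 2→0 → ∅
[6] deliver 0→1 → N1(part t1 [-])
[7] deliver 1→0 → N0(coor t1 [y])
[8] deliver 0→2 → N2(part t1 [y])
[9] deliver 0→3 → N3(part t1 [y])
[10] deliver 0→1 → N1(part t1 [y])
[11] crash(2) → N2(✗part t1 [y])
[12] timeout(0) → N0(coor t2 [y])
[13] timeout(0) → N0(coor t3 [y])
[14] deliver 3→0 → ∅
[15] deliver 3→1 → ∅
[16] timeout(0) → N0(coor t4 [y])
[17] recover(2) → N2(part t1 [y])
[18] propose(0,'r') → N0(coor t5 [y])
[19] deliver 1→3 → ∅
[20] crash(1) → N1(✗part t1 [y])
[21] recover(1) → N1(part t1 [y])
[22] deliver 2→0 → ∅
[23] timeout(0) → N0(coor t6 [y])
[24] deliver 2→1 → ∅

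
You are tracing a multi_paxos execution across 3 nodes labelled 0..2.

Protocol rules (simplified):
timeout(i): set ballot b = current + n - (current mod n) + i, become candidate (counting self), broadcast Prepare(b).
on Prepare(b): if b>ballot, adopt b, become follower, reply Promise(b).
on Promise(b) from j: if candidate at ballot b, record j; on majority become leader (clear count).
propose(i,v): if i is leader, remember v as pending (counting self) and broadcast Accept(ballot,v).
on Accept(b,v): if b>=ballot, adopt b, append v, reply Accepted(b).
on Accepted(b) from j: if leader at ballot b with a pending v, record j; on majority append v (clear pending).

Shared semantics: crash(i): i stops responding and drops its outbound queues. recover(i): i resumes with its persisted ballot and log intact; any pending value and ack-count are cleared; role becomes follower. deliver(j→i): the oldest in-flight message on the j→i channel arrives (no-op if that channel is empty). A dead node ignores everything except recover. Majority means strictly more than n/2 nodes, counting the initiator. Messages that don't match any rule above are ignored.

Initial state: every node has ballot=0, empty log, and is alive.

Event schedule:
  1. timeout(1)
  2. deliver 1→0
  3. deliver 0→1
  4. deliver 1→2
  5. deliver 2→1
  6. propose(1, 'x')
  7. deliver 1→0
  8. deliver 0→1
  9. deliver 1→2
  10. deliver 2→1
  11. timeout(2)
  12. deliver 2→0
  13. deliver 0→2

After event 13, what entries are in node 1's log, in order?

x

1. timeout(1):  <1:cand b4 ->
2. deliver 1→0:  <0:foll b4 ->
3. deliver 0→1:  <1:lead b4 ->
4. deliver 1→2:  <2:foll b4 ->
5. deliver 2→1:  nop
6. propose(1,'x'):  nop
7. deliver 1→0:  <0:foll b4 x>
8. deliver 0→1:  <1:lead b4 x>
9. deliver 1→2:  <2:foll b4 x>
10. deliver 2→1:  nop
11. timeout(2):  <2:cand b8 x>
12. deliver 2→0:  <0:foll b8 x>
13. deliver 0→2:  <2:lead b8 x>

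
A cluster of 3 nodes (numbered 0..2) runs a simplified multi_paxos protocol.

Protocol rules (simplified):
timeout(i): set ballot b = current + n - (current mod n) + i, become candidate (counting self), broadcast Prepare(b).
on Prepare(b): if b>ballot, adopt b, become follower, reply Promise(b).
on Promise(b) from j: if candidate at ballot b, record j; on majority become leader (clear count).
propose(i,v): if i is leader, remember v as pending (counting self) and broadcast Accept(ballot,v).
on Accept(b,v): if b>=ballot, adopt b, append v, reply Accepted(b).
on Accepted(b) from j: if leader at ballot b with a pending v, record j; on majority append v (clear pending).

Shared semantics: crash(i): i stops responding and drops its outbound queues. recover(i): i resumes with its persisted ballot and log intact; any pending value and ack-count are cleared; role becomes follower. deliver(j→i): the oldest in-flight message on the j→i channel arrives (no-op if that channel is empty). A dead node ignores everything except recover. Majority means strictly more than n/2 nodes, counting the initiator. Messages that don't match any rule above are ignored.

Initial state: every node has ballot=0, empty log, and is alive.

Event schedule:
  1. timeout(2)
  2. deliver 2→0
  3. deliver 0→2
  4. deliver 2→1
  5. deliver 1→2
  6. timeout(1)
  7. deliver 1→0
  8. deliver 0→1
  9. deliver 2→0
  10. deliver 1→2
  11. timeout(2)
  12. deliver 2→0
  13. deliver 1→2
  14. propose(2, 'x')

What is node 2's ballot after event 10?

e1 timeout(2): 2[cand,b=5,-]
e2 deliver 2→0: 0[foll,b=5,-]
e3 deliver 0→2: 2[lead,b=5,-]
e4 deliver 2→1: 1[foll,b=5,-]
e5 deliver 1→2: ·
e6 timeout(1): 1[cand,b=7,-]
e7 deliver 1→0: 0[foll,b=7,-]
e8 deliver 0→1: 1[lead,b=7,-]
e9 deliver 2→0: ·
e10 deliver 1→2: 2[foll,b=7,-]

7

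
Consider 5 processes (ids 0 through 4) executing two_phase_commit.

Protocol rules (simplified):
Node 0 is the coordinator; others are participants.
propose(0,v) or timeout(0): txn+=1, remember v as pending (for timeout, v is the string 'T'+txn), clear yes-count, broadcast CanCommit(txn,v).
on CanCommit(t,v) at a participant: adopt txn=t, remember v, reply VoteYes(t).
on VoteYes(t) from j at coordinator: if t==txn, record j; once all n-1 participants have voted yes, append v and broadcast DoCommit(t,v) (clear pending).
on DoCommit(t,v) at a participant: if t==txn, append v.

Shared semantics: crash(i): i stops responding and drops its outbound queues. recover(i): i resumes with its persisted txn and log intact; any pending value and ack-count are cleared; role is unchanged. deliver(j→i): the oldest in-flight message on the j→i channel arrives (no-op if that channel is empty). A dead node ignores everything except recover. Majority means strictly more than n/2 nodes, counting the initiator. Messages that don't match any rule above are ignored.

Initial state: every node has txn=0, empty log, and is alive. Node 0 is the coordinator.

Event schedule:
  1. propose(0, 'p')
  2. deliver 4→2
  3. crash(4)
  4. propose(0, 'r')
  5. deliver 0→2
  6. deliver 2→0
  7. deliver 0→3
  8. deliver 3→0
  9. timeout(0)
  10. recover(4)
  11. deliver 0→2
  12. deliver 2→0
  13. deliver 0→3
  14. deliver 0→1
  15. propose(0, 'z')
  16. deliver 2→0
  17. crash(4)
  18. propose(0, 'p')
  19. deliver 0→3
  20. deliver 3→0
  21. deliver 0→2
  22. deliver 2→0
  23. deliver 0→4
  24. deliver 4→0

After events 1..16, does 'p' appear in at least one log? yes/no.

[1] propose(0,'p') → N0(coor t1 [-])
[2] deliver 4→2 → ∅
[3] crash(4) → N4(✗part t0 [-])
[4] propose(0,'r') → N0(coor t2 [-])
[5] deliver 0→2 → N2(part t1 [-])
[6] deliver 2→0 → ∅
[7] deliver 0→3 → N3(part t1 [-])
[8] deliver 3→0 → ∅
[9] timeout(0) → N0(coor t3 [-])
[10] recover(4) → N4(part t0 [-])
[11] deliver 0→2 → N2(part t2 [-])
[12] deliver 2→0 → ∅
[13] deliver 0→3 → N3(part t2 [-])
[14] deliver 0→1 → N1(part t1 [-])
[15] propose(0,'z') → N0(coor t4 [-])
[16] deliver 2→0 → ∅

no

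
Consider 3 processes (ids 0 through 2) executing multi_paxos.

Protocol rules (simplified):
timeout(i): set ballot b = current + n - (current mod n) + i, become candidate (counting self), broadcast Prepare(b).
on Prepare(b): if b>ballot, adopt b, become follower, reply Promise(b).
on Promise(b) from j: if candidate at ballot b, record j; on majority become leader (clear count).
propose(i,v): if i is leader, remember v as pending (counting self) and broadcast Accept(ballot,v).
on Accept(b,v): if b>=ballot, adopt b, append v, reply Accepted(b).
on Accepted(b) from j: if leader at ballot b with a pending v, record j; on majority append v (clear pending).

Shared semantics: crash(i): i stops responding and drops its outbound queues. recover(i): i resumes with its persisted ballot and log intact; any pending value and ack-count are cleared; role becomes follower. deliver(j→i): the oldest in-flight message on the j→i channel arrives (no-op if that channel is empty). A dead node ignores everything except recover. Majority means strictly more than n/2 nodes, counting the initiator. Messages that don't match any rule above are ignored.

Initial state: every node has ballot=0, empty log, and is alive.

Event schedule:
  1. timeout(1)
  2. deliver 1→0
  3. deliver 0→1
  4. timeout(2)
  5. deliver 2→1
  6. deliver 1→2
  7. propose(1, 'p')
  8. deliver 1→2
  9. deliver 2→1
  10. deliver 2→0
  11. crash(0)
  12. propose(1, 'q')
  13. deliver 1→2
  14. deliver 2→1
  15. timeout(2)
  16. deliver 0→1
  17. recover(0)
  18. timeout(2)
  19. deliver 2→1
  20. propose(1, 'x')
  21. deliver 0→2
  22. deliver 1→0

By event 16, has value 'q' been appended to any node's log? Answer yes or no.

e1 timeout(1): 1[cand,b=4,-]
e2 deliver 1→0: 0[foll,b=4,-]
e3 deliver 0→1: 1[lead,b=4,-]
e4 timeout(2): 2[cand,b=5,-]
e5 deliver 2→1: 1[foll,b=5,-]
e6 deliver 1→2: ·
e7 propose(1,'p'): ·
e8 deliver 1→2: 2[lead,b=5,-]
e9 deliver 2→1: ·
e10 deliver 2→0: 0[foll,b=5,-]
e11 crash(0): 0[✗foll,b=5,-]
e12 propose(1,'q'): ·
e13 deliver 1→2: ·
e14 deliver 2→1: ·
e15 timeout(2): 2[cand,b=8,-]
e16 deliver 0→1: ·

no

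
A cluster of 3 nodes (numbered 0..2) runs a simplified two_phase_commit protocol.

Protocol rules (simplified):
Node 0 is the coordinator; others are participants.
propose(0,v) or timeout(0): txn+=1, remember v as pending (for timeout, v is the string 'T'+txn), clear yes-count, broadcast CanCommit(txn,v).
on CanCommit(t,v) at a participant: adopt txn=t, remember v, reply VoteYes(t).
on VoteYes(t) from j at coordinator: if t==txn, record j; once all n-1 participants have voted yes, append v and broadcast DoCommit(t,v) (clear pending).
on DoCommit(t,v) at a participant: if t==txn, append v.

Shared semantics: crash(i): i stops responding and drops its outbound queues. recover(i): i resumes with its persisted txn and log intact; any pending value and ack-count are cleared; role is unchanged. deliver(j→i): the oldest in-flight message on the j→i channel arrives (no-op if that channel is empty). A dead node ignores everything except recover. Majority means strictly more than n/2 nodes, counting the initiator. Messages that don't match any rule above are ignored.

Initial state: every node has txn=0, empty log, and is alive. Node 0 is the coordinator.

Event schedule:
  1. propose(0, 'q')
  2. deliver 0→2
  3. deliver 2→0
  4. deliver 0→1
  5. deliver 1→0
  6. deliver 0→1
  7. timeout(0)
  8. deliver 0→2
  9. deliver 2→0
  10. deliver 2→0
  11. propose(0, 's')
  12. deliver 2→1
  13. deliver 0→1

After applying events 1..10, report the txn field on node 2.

1

1. propose(0,'q'):  <0:coor t1 ->
2. deliver 0→2:  <2:part t1 ->
3. deliver 2→0:  nop
4. deliver 0→1:  <1:part t1 ->
5. deliver 1→0:  <0:coor t1 q>
6. deliver 0→1:  <1:part t1 q>
7. timeout(0):  <0:coor t2 q>
8. deliver 0→2:  <2:part t1 q>
9. deliver 2→0:  nop
10. deliver 2→0:  nop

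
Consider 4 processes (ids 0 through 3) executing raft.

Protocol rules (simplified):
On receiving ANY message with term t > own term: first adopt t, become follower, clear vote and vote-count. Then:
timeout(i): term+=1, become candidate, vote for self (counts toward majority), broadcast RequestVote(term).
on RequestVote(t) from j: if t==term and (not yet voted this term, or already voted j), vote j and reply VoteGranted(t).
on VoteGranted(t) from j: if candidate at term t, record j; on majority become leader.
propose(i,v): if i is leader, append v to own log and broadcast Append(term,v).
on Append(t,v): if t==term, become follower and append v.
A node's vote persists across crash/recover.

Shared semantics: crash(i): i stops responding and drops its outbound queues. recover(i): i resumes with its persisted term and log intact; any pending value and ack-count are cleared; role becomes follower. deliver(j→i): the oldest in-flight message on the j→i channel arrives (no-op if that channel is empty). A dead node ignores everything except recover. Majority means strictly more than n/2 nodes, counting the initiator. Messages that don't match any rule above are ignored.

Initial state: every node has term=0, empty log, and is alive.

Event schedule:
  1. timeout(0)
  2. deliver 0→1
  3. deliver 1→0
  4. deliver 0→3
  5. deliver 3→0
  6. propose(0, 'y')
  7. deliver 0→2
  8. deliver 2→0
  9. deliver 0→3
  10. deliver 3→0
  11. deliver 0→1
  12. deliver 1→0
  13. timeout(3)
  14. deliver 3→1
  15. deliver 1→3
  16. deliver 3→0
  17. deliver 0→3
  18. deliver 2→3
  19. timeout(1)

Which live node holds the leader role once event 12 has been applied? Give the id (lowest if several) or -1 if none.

after 1 — timeout(0): n0:cand/t1/[-]
after 2 — deliver 0→1: n1:foll/t1/[-]
after 3 — deliver 1→0: ·
after 4 — deliver 0→3: n3:foll/t1/[-]
after 5 — deliver 3→0: n0:lead/t1/[-]
after 6 — propose(0,'y'): n0:lead/t1/[y]
after 7 — deliver 0→2: n2:foll/t1/[-]
after 8 — deliver 2→0: ·
after 9 — deliver 0→3: n3:foll/t1/[y]
after 10 — deliver 3→0: ·
after 11 — deliver 0→1: n1:foll/t1/[y]
after 12 — deliver 1→0: ·

0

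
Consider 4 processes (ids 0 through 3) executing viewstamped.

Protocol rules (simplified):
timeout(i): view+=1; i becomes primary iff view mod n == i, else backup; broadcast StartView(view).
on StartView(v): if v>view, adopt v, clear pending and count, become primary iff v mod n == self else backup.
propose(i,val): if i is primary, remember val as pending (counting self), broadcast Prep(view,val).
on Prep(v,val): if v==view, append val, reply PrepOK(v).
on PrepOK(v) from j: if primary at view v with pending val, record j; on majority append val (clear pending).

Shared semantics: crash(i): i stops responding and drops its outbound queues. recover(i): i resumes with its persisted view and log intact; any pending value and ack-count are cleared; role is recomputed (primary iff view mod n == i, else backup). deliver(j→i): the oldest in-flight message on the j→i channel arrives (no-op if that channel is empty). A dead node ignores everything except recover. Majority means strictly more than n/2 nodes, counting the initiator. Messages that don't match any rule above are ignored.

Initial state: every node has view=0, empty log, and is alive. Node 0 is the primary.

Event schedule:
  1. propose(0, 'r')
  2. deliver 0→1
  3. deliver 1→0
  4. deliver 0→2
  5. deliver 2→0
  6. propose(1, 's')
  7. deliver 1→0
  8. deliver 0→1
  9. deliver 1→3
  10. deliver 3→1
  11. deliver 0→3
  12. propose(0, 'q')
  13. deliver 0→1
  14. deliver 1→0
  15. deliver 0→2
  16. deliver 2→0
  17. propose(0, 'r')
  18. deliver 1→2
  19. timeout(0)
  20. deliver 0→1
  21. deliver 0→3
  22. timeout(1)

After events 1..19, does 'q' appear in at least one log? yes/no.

[1] propose(0,'r') → ∅
[2] deliver 0→1 → N1(back v0 [r])
[3] deliver 1→0 → ∅
[4] deliver 0→2 → N2(back v0 [r])
[5] deliver 2→0 → N0(prim v0 [r])
[6] propose(1,'s') → ∅
[7] deliver 1→0 → ∅
[8] deliver 0→1 → ∅
[9] deliver 1→3 → ∅
[10] deliver 3→1 → ∅
[11] deliver 0→3 → N3(back v0 [r])
[12] propose(0,'q') → ∅
[13] deliver 0→1 → N1(back v0 [r,q])
[14] deliver 1→0 → ∅
[15] deliver 0→2 → N2(back v0 [r,q])
[16] deliver 2→0 → N0(prim v0 [r,q])
[17] propose(0,'r') → ∅
[18] deliver 1→2 → ∅
[19] timeout(0) → N0(back v1 [r,q])

yes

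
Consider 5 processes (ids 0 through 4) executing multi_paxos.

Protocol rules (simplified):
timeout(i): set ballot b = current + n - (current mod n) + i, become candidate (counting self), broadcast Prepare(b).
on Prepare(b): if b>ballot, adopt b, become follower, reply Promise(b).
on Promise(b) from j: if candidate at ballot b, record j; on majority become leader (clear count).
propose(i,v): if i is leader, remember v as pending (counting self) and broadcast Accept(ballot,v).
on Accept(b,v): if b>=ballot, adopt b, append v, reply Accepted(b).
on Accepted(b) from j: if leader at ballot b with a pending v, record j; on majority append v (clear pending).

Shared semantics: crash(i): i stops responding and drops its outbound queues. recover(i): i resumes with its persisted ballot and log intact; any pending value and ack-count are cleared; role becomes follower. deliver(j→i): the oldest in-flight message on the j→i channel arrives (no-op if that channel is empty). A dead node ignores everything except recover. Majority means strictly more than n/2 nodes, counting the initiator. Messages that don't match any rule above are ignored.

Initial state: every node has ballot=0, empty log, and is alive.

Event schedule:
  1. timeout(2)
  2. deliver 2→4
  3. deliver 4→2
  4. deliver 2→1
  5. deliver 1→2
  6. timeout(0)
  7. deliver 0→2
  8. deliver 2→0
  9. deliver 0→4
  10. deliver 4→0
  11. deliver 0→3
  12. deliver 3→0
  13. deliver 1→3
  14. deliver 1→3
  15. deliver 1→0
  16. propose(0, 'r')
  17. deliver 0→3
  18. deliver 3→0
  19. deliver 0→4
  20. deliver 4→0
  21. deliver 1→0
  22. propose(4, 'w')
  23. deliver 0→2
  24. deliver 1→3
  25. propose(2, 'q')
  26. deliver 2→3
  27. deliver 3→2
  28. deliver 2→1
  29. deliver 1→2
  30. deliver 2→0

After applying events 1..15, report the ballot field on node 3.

[1] timeout(2) → N2(cand b7 [-])
[2] deliver 2→4 → N4(foll b7 [-])
[3] deliver 4→2 → ∅
[4] deliver 2→1 → N1(foll b7 [-])
[5] deliver 1→2 → N2(lead b7 [-])
[6] timeout(0) → N0(cand b5 [-])
[7] deliver 0→2 → ∅
[8] deliver 2→0 → N0(foll b7 [-])
[9] deliver 0→4 → ∅
[10] deliver 4→0 → ∅
[11] deliver 0→3 → N3(foll b5 [-])
[12] deliver 3→0 → ∅
[13] deliver 1→3 → ∅
[14] deliver 1→3 → ∅
[15] deliver 1→0 → ∅

5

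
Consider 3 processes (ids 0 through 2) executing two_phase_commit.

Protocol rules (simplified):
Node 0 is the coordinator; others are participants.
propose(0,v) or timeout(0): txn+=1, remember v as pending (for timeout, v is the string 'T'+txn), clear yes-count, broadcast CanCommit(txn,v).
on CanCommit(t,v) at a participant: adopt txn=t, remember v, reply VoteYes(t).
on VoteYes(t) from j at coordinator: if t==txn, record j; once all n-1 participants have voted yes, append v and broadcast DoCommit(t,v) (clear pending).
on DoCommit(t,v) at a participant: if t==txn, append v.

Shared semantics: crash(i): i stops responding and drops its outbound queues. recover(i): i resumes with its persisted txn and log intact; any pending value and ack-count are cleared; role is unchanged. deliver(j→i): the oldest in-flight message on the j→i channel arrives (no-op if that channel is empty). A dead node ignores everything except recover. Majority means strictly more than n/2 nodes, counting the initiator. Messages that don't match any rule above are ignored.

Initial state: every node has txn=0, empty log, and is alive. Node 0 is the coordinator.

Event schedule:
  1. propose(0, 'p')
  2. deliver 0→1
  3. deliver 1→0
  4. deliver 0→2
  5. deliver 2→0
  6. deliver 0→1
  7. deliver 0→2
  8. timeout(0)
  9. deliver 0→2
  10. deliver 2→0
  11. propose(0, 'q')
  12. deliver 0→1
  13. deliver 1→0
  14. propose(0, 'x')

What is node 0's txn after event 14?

e1 propose(0,'p'): 0[coor,t=1,-]
e2 deliver 0→1: 1[part,t=1,-]
e3 deliver 1→0: ·
e4 deliver 0→2: 2[part,t=1,-]
e5 deliver 2→0: 0[coor,t=1,p]
e6 deliver 0→1: 1[part,t=1,p]
e7 deliver 0→2: 2[part,t=1,p]
e8 timeout(0): 0[coor,t=2,p]
e9 deliver 0→2: 2[part,t=2,p]
e10 deliver 2→0: ·
e11 propose(0,'q'): 0[coor,t=3,p]
e12 deliver 0→1: 1[part,t=2,p]
e13 deliver 1→0: ·
e14 propose(0,'x'): 0[coor,t=4,p]

4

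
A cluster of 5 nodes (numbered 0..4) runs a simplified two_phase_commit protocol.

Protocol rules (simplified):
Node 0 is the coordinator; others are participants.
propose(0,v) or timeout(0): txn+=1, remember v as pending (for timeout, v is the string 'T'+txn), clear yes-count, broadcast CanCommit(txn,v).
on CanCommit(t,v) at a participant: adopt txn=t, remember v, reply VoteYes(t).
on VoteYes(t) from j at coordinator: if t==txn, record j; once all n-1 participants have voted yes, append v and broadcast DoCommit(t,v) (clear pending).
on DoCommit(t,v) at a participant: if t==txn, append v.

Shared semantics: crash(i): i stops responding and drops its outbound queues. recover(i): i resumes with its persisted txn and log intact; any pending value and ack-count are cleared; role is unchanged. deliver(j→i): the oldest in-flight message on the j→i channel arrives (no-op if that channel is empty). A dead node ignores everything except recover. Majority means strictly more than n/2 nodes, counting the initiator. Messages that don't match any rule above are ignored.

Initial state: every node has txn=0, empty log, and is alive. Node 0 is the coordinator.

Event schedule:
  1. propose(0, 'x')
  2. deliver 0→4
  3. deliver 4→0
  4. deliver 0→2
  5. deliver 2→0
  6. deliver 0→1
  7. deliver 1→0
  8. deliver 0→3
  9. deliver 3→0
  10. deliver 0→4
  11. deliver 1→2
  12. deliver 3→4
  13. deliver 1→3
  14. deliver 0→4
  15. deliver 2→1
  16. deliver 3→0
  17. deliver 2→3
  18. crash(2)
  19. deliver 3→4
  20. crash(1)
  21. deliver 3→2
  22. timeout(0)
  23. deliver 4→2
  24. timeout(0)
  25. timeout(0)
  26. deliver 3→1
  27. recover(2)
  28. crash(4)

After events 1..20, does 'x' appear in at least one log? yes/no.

yes

step 1 propose(0,'x'): 0={coor,t=1,log=-}
step 2 deliver 0→4: 4={part,t=1,log=-}
step 3 deliver 4→0: —
step 4 deliver 0→2: 2={part,t=1,log=-}
step 5 deliver 2→0: —
step 6 deliver 0→1: 1={part,t=1,log=-}
step 7 deliver 1→0: —
step 8 deliver 0→3: 3={part,t=1,log=-}
step 9 deliver 3→0: 0={coor,t=1,log=x}
step 10 deliver 0→4: 4={part,t=1,log=x}
step 11 deliver 1→2: —
step 12 deliver 3→4: —
step 13 deliver 1→3: —
step 14 deliver 0→4: —
step 15 deliver 2→1: —
step 16 deliver 3→0: —
step 17 deliver 2→3: —
step 18 crash(2): 2={✗part,t=1,log=-}
step 19 deliver 3→4: —
step 20 crash(1): 1={✗part,t=1,log=-}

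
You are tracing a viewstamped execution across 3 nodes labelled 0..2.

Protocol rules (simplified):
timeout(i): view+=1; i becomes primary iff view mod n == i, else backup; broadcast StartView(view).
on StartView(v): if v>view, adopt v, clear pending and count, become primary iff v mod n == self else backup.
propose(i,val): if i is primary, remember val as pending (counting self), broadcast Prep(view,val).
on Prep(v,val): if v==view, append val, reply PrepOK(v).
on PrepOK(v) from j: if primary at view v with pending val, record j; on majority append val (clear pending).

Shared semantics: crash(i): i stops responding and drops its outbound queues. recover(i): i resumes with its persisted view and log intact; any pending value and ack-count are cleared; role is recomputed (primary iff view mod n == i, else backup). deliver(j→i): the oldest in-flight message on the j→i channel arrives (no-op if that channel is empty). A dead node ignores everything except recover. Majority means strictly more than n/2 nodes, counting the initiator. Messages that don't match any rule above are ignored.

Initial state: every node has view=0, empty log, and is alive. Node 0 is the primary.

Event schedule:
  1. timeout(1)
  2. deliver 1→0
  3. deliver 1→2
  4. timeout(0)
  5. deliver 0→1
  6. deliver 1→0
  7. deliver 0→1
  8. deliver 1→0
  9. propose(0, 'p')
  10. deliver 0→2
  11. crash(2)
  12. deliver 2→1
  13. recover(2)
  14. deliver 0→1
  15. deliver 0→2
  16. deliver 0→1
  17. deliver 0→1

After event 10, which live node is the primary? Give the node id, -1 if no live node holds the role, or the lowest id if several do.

[1] timeout(1) → N1(prim v1 [-])
[2] deliver 1→0 → N0(back v1 [-])
[3] deliver 1→2 → N2(back v1 [-])
[4] timeout(0) → N0(back v2 [-])
[5] deliver 0→1 → N1(back v2 [-])
[6] deliver 1→0 → ∅
[7] deliver 0→1 → ∅
[8] deliver 1→0 → ∅
[9] propose(0,'p') → ∅
[10] deliver 0→2 → N2(prim v2 [-])

2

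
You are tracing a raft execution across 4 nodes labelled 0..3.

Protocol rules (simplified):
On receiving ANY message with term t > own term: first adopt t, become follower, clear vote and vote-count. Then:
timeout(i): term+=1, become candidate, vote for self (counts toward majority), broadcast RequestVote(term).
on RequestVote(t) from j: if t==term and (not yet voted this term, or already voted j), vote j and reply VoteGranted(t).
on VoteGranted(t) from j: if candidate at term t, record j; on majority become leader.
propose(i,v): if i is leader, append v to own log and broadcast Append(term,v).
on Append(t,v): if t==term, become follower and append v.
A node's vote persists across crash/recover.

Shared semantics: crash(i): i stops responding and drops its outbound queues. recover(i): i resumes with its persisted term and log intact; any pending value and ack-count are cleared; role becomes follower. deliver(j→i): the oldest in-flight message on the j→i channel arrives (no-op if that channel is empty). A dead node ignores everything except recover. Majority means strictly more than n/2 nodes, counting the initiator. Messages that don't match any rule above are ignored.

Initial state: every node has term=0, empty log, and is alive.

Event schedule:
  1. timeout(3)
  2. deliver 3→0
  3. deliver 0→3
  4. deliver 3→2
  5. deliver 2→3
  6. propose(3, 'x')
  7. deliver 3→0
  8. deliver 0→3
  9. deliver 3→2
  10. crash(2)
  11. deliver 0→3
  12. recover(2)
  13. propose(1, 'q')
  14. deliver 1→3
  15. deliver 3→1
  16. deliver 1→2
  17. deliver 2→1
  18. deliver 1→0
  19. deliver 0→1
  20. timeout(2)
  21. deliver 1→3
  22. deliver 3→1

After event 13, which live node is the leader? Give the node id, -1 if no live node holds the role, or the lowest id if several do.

[1] timeout(3) → N3(cand t1 [-])
[2] deliver 3→0 → N0(foll t1 [-])
[3] deliver 0→3 → ∅
[4] deliver 3→2 → N2(foll t1 [-])
[5] deliver 2→3 → N3(lead t1 [-])
[6] propose(3,'x') → N3(lead t1 [x])
[7] deliver 3→0 → N0(foll t1 [x])
[8] deliver 0→3 → ∅
[9] deliver 3→2 → N2(foll t1 [x])
[10] crash(2) → N2(✗foll t1 [x])
[11] deliver 0→3 → ∅
[12] recover(2) → N2(foll t1 [x])
[13] propose(1,'q') → ∅

3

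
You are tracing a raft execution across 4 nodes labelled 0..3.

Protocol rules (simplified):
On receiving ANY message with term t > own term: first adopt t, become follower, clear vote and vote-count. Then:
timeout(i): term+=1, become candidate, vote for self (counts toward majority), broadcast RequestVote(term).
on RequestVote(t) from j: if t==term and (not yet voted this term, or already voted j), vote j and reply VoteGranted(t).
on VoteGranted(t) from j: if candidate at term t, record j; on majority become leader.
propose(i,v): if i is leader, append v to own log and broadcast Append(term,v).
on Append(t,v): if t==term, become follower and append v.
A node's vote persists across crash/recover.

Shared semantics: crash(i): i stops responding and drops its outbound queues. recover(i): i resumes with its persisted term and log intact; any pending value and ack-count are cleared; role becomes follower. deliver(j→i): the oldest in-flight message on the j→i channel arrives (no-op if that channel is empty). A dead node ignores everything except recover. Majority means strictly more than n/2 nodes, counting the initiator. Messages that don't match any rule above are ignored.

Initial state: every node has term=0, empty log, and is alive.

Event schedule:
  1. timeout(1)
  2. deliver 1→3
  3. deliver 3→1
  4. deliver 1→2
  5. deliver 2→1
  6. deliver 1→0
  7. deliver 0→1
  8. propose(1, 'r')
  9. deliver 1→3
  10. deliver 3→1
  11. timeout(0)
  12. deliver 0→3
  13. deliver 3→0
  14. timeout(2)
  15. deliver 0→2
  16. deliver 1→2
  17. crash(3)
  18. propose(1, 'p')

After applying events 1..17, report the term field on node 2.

2

step 1 timeout(1): 1={cand,t=1,log=-}
step 2 deliver 1→3: 3={foll,t=1,log=-}
step 3 deliver 3→1: —
step 4 deliver 1→2: 2={foll,t=1,log=-}
step 5 deliver 2→1: 1={lead,t=1,log=-}
step 6 deliver 1→0: 0={foll,t=1,log=-}
step 7 deliver 0→1: —
step 8 propose(1,'r'): 1={lead,t=1,log=r}
step 9 deliver 1→3: 3={foll,t=1,log=r}
step 10 deliver 3→1: —
step 11 timeout(0): 0={cand,t=2,log=-}
step 12 deliver 0→3: 3={foll,t=2,log=r}
step 13 deliver 3→0: —
step 14 timeout(2): 2={cand,t=2,log=-}
step 15 deliver 0→2: —
step 16 deliver 1→2: —
step 17 crash(3): 3={✗foll,t=2,log=r}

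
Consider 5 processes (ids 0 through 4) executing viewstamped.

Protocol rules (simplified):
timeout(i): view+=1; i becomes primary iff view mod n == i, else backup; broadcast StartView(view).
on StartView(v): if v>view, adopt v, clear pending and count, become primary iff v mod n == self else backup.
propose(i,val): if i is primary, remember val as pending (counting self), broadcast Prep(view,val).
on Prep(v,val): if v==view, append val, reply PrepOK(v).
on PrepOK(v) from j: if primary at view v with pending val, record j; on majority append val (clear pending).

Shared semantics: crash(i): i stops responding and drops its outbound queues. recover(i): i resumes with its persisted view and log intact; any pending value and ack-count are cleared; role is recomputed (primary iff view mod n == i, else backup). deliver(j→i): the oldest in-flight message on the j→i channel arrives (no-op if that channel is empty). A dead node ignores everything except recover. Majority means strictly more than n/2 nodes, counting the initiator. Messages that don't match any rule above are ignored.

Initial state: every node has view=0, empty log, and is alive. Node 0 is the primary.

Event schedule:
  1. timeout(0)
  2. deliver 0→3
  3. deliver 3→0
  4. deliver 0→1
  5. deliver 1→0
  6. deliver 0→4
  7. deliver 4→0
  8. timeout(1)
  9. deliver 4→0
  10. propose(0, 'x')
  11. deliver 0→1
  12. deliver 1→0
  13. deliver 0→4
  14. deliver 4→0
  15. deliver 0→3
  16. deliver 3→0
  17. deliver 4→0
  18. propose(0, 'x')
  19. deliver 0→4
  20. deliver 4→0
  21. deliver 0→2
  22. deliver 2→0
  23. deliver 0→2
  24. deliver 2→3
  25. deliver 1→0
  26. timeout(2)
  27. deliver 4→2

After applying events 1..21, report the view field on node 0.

e1 timeout(0): 0[back,v=1,-]
e2 deliver 0→3: 3[back,v=1,-]
e3 deliver 3→0: ·
e4 deliver 0→1: 1[prim,v=1,-]
e5 deliver 1→0: ·
e6 deliver 0→4: 4[back,v=1,-]
e7 deliver 4→0: ·
e8 timeout(1): 1[back,v=2,-]
e9 deliver 4→0: ·
e10 propose(0,'x'): ·
e11 deliver 0→1: ·
e12 deliver 1→0: 0[back,v=2,-]
e13 deliver 0→4: ·
e14 deliver 4→0: ·
e15 deliver 0→3: ·
e16 deliver 3→0: ·
e17 deliver 4→0: ·
e18 propose(0,'x'): ·
e19 deliver 0→4: ·
e20 deliver 4→0: ·
e21 deliver 0→2: 2[back,v=1,-]

2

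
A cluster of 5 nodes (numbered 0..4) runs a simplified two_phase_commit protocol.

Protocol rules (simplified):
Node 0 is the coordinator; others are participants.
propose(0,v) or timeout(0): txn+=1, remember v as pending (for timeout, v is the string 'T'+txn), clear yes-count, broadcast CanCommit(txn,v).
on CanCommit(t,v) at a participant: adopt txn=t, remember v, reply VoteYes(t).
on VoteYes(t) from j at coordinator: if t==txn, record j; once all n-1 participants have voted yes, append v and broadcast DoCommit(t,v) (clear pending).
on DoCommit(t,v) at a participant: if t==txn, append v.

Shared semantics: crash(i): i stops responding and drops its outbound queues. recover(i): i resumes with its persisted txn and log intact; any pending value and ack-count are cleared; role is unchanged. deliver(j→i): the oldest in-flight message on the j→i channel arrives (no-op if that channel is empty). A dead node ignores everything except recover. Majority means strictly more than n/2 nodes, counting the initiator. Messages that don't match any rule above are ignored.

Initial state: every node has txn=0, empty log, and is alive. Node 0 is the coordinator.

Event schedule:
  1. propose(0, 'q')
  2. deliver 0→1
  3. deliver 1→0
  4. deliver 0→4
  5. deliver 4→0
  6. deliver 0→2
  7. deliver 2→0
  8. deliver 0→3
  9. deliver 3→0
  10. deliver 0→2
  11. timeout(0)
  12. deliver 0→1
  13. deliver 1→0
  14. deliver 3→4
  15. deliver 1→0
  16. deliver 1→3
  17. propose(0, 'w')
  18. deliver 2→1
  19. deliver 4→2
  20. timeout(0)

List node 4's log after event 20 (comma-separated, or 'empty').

[1] propose(0,'q') → N0(coor t1 [-])
[2] deliver 0→1 → N1(part t1 [-])
[3] deliver 1→0 → ∅
[4] deliver 0→4 → N4(part t1 [-])
[5] deliver 4→0 → ∅
[6] deliver 0→2 → N2(part t1 [-])
[7] deliver 2→0 → ∅
[8] deliver 0→3 → N3(part t1 [-])
[9] deliver 3→0 → N0(coor t1 [q])
[10] deliver 0→2 → N2(part t1 [q])
[11] timeout(0) → N0(coor t2 [q])
[12] deliver 0→1 → N1(part t1 [q])
[13] deliver 1→0 → ∅
[14] deliver 3→4 → ∅
[15] deliver 1→0 → ∅
[16] deliver 1→3 → ∅
[17] propose(0,'w') → N0(coor t3 [q])
[18] deliver 2→1 → ∅
[19] deliver 4→2 → ∅
[20] timeout(0) → N0(coor t4 [q])

empty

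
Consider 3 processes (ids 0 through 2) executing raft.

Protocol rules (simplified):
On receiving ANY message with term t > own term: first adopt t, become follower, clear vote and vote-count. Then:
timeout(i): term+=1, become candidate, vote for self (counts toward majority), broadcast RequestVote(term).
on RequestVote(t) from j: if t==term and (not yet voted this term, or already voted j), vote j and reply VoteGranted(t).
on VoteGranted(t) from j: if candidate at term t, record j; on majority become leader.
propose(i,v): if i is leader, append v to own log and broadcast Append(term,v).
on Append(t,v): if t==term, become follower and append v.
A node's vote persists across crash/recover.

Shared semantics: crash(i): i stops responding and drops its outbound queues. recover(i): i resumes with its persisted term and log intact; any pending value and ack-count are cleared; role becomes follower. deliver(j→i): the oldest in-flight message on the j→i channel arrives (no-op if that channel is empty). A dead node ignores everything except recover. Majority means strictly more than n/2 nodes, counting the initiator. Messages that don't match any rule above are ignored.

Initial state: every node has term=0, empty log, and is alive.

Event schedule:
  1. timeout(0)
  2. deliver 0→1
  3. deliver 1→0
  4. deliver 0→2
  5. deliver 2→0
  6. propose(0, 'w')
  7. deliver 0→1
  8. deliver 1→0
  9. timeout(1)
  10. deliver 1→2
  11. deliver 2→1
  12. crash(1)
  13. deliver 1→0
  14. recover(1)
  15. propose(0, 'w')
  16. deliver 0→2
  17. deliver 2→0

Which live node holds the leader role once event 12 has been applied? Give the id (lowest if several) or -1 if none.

0

1. timeout(0):  <0:cand t1 ->
2. deliver 0→1:  <1:foll t1 ->
3. deliver 1→0:  <0:lead t1 ->
4. deliver 0→2:  <2:foll t1 ->
5. deliver 2→0:  nop
6. propose(0,'w'):  <0:lead t1 w>
7. deliver 0→1:  <1:foll t1 w>
8. deliver 1→0:  nop
9. timeout(1):  <1:cand t2 w>
10. deliver 1→2:  <2:foll t2 ->
11. deliver 2→1:  <1:lead t2 w>
12. crash(1):  <1:✗lead t2 w>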